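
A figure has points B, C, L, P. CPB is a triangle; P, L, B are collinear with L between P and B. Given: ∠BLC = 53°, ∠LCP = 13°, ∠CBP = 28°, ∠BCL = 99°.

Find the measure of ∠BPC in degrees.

∠BPC = 40°

1. ∠CLP = 127°  [linear pair at L on PB]
2. ∠CPL = 40°  [△CPL]
3. ∠BPC = 40°  [L on ray PB]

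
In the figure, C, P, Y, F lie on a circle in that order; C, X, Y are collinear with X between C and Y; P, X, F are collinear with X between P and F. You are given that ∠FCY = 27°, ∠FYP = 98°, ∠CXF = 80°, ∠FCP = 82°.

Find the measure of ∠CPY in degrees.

∠CPY = 52°

1. ∠FPY = 27°  [same arc YF]
2. ∠PFY = 55°  [△PYF]
3. ∠PXY = 80°  [vertical angles at X]
4. ∠CYP = 73°  [△PXY]
5. ∠PCY = 55°  [same arc PY]
6. ∠CPY = 52°  [△CPY]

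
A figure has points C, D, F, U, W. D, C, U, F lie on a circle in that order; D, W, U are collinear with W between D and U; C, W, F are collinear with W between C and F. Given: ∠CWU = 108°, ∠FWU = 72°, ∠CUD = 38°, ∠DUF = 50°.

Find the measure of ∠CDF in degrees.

∠CDF = 92°

1. ∠CFD = 38°  [same arc DC]
2. ∠DCF = 50°  [same arc DF]
3. ∠CDF = 92°  [△DCF]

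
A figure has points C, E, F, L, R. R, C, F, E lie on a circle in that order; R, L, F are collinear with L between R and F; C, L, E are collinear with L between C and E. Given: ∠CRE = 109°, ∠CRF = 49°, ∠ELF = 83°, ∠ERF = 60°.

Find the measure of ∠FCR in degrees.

1. ∠CEF = 49°  [same arc CF]
2. ∠EFR = 48°  [△FLE]
3. ∠FER = 72°  [△RFE]
4. ∠FCR = 108°  [cyclic RCFE, opposite ∠C+∠E]

∠FCR = 108°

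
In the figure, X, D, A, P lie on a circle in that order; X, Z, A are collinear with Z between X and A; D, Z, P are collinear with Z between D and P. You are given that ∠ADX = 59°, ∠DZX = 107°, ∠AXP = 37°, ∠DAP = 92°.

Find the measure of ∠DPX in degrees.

1. ∠APX = 121°  [cyclic XDAP, opposite ∠D+∠P]
2. ∠PAX = 22°  [△XAP]
3. ∠DXP = 88°  [cyclic XDAP, opposite ∠X+∠A]
4. ∠PDX = 22°  [same arc XP]
5. ∠DPX = 70°  [△XDP]

∠DPX = 70°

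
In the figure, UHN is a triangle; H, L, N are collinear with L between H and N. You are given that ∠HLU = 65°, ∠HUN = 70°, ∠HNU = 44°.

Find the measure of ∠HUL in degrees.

1. ∠NHU = 66°  [△UHN]
2. ∠LHU = 66°  [L on ray HN]
3. ∠HUL = 49°  [△UHL]

∠HUL = 49°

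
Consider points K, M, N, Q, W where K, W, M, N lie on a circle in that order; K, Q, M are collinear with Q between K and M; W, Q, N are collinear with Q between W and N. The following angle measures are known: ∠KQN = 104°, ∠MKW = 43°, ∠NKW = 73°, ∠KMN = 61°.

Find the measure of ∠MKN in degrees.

1. ∠MNW = 43°  [same arc WM]
2. ∠NMW = 107°  [cyclic KWMN, opposite ∠K+∠M]
3. ∠MWN = 30°  [△WMN]
4. ∠MKN = 30°  [same arc MN]

∠MKN = 30°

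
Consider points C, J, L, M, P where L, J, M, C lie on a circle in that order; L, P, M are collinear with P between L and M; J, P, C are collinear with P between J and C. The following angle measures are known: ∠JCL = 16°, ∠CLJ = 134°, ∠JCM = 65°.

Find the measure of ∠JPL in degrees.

∠JPL = 85°

1. ∠CJL = 30°  [△LJC]
2. ∠JLM = 65°  [same arc JM]
3. ∠JPL = 85°  [△LPJ]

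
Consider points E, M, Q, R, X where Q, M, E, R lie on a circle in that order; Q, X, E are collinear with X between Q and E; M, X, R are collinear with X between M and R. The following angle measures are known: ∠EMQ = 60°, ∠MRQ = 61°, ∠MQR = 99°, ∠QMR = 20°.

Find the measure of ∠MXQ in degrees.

∠MXQ = 101°

1. ∠MEQ = 61°  [same arc QM]
2. ∠EQM = 59°  [△QME]
3. ∠MXQ = 101°  [△QXM]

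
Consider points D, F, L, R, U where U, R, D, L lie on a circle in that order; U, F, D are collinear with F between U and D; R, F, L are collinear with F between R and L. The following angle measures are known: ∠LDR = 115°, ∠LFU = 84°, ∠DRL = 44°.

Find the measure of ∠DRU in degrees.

1. ∠DLR = 21°  [△RDL]
2. ∠DFR = 84°  [vertical angles at F]
3. ∠RDU = 52°  [△RFD]
4. ∠DUR = 21°  [same arc RD]
5. ∠DRU = 107°  [△URD]

∠DRU = 107°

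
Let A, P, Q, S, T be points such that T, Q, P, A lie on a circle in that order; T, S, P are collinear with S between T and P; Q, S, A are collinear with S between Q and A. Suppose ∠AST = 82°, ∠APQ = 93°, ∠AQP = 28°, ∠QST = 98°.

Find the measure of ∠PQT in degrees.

1. ∠PSQ = 82°  [vertical angles at S]
2. ∠PAQ = 59°  [△QPA]
3. ∠QPT = 70°  [△QSP]
4. ∠PTQ = 59°  [same arc QP]
5. ∠PQT = 51°  [△TQP]

∠PQT = 51°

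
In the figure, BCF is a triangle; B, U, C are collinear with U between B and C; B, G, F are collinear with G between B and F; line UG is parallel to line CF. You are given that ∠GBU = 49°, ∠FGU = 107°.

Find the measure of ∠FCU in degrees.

∠FCU = 58°

1. ∠BGU = 73°  [linear pair at G on BF]
2. ∠BUG = 58°  [△BUG]
3. ∠CUG = 122°  [linear pair at U on BC]
4. ∠FCU = 58°  [UG∥CF, co-interior at C–U]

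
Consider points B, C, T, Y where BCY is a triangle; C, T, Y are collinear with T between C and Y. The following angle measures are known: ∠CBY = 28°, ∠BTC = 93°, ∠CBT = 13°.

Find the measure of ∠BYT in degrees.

1. ∠BCT = 74°  [△BCT]
2. ∠BCY = 74°  [T on ray CY]
3. ∠BYC = 78°  [△BCY]
4. ∠BYT = 78°  [T on ray YC]

∠BYT = 78°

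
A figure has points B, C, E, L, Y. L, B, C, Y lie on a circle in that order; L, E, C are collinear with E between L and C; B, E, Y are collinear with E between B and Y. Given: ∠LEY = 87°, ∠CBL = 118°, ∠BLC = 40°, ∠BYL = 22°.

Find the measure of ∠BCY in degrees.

∠BCY = 69°

1. ∠BEC = 87°  [vertical angles at E]
2. ∠BCL = 22°  [△LBC]
3. ∠BYC = 40°  [same arc BC]
4. ∠CBY = 71°  [△BEC]
5. ∠BCY = 69°  [△BCY]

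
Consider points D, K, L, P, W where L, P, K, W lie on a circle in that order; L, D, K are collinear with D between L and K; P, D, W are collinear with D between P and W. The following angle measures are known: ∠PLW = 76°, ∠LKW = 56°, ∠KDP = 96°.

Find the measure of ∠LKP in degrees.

∠LKP = 48°

1. ∠LPW = 56°  [same arc LW]
2. ∠LWP = 48°  [△LPW]
3. ∠LKP = 48°  [same arc LP]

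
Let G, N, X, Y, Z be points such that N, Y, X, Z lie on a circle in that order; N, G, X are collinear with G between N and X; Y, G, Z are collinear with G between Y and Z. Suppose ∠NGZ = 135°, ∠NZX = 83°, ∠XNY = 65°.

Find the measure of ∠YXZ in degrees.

∠YXZ = 88°

1. ∠XGY = 135°  [vertical angles at G]
2. ∠NYX = 97°  [cyclic NYXZ, opposite ∠Y+∠Z]
3. ∠XZY = 65°  [same arc YX]
4. ∠NXY = 18°  [△NYX]
5. ∠XYZ = 27°  [△YGX]
6. ∠YXZ = 88°  [△YXZ]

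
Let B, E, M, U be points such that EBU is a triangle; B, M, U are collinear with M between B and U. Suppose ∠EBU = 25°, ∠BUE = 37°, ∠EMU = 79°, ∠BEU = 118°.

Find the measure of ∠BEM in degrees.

1. ∠EBM = 25°  [M on ray BU]
2. ∠BME = 101°  [linear pair at M on BU]
3. ∠BEM = 54°  [△EBM]

∠BEM = 54°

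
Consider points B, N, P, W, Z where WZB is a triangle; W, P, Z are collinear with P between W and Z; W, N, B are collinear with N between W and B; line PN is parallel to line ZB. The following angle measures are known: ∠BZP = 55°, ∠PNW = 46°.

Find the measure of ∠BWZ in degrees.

1. ∠BZW = 55°  [P on ray ZW]
2. ∠WBZ = 46°  [PN∥ZB, corresponding at N]
3. ∠BWZ = 79°  [△WZB]

∠BWZ = 79°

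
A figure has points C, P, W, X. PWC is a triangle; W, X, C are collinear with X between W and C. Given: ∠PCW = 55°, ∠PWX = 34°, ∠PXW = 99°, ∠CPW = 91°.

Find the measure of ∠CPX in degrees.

∠CPX = 44°

1. ∠PCX = 55°  [X on ray CW]
2. ∠CXP = 81°  [linear pair at X on WC]
3. ∠CPX = 44°  [△PXC]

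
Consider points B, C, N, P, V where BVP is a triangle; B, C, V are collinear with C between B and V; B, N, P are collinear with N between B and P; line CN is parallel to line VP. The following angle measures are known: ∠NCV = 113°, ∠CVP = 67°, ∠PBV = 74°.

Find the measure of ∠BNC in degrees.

1. ∠BCN = 67°  [linear pair at C on BV]
2. ∠CBN = 74°  [C on BV, N on BP]
3. ∠BNC = 39°  [△BCN]

∠BNC = 39°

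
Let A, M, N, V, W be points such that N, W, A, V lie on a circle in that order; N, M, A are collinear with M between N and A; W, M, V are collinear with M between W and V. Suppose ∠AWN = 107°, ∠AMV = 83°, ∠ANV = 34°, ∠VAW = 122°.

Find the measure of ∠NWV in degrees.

1. ∠AVN = 73°  [cyclic NWAV, opposite ∠W+∠V]
2. ∠NAV = 73°  [△NAV]
3. ∠NWV = 73°  [same arc NV]

∠NWV = 73°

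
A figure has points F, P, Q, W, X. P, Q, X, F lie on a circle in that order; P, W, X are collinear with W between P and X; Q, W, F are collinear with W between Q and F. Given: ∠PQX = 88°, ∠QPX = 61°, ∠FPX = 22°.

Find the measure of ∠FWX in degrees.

∠FWX = 53°

1. ∠PFX = 92°  [cyclic PQXF, opposite ∠Q+∠F]
2. ∠QFX = 61°  [same arc QX]
3. ∠FXP = 66°  [△PXF]
4. ∠FWX = 53°  [△XWF]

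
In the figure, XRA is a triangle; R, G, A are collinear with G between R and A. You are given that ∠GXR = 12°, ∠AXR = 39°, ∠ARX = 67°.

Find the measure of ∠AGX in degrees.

1. ∠GRX = 67°  [G on ray RA]
2. ∠RGX = 101°  [△XRG]
3. ∠AGX = 79°  [linear pair at G on RA]

∠AGX = 79°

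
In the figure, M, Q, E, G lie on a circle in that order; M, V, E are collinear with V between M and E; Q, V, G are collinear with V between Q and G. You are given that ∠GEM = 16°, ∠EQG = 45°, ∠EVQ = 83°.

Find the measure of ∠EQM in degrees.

∠EQM = 61°

1. ∠GQM = 16°  [same arc MG]
2. ∠MEQ = 52°  [△QVE]
3. ∠MVQ = 97°  [linear pair at V on ME]
4. ∠EMQ = 67°  [△MVQ]
5. ∠EQM = 61°  [△MQE]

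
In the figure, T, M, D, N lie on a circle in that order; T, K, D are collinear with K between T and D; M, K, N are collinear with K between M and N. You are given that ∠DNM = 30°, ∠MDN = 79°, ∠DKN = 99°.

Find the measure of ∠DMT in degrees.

1. ∠DMN = 71°  [△MDN]
2. ∠NDT = 51°  [△DKN]
3. ∠DTN = 71°  [same arc DN]
4. ∠DNT = 58°  [△TDN]
5. ∠DMT = 122°  [cyclic TMDN, opposite ∠M+∠N]

∠DMT = 122°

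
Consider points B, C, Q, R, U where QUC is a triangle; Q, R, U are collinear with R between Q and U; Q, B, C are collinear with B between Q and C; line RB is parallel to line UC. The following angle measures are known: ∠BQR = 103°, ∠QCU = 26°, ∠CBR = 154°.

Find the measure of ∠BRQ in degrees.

1. ∠CQU = 103°  [R on QU, B on QC]
2. ∠CUQ = 51°  [△QUC]
3. ∠BRQ = 51°  [RB∥UC, corresponding at R]

∠BRQ = 51°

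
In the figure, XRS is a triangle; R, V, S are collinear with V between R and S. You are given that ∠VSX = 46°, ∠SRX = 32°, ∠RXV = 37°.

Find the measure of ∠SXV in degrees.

1. ∠VRX = 32°  [V on ray RS]
2. ∠RVX = 111°  [△XRV]
3. ∠SVX = 69°  [linear pair at V on RS]
4. ∠SXV = 65°  [△XVS]

∠SXV = 65°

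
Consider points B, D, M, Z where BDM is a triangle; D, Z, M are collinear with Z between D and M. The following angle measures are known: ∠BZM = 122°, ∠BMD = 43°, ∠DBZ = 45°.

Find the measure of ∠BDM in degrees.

1. ∠BZD = 58°  [linear pair at Z on DM]
2. ∠BDZ = 77°  [△BDZ]
3. ∠BDM = 77°  [Z on ray DM]

∠BDM = 77°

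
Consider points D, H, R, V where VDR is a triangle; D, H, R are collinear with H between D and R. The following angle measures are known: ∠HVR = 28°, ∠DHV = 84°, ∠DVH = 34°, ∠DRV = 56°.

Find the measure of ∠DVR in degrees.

∠DVR = 62°

1. ∠HDV = 62°  [△VDH]
2. ∠RDV = 62°  [H on ray DR]
3. ∠DVR = 62°  [△VDR]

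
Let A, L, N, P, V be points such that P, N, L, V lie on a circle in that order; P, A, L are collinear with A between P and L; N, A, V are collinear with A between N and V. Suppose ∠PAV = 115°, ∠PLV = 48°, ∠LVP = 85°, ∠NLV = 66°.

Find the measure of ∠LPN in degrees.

1. ∠LAN = 115°  [vertical angles at A]
2. ∠PNV = 48°  [same arc PV]
3. ∠NAP = 65°  [linear pair at A on PL]
4. ∠LPN = 67°  [△PAN]

∠LPN = 67°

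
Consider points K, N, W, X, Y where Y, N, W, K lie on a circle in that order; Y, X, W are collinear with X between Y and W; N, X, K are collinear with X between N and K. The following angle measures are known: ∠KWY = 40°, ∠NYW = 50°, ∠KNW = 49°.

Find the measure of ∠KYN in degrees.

1. ∠NKW = 50°  [same arc NW]
2. ∠KWN = 81°  [△NWK]
3. ∠KYN = 99°  [cyclic YNWK, opposite ∠Y+∠W]

∠KYN = 99°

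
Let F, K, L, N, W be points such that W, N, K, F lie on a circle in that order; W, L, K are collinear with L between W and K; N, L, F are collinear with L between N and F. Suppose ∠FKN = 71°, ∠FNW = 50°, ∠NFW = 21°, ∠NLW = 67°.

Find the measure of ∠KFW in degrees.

∠KFW = 84°

1. ∠KWN = 63°  [△WLN]
2. ∠NKW = 21°  [same arc WN]
3. ∠KNW = 96°  [△WNK]
4. ∠KFW = 84°  [cyclic WNKF, opposite ∠N+∠F]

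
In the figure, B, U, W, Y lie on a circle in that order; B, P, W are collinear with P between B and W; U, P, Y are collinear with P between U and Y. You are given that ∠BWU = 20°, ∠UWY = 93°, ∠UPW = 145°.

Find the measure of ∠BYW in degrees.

1. ∠BYU = 20°  [same arc BU]
2. ∠UBY = 87°  [cyclic BUWY, opposite ∠B+∠W]
3. ∠BPY = 145°  [vertical angles at P]
4. ∠BUY = 73°  [△BUY]
5. ∠WBY = 15°  [△BPY]
6. ∠BWY = 73°  [same arc BY]
7. ∠BYW = 92°  [△BWY]

∠BYW = 92°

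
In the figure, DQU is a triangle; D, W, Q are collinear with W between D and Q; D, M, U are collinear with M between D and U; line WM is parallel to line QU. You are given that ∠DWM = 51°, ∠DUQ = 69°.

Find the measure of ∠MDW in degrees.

1. ∠DQU = 51°  [WM∥QU, corresponding at W]
2. ∠QDU = 60°  [△DQU]
3. ∠MDW = 60°  [W on DQ, M on DU]

∠MDW = 60°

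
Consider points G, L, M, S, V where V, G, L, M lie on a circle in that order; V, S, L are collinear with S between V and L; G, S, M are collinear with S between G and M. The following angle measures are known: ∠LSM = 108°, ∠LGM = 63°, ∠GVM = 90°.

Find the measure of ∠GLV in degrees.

∠GLV = 45°

1. ∠GSV = 108°  [vertical angles at S]
2. ∠GSL = 72°  [linear pair at S on VL]
3. ∠GLV = 45°  [△GSL]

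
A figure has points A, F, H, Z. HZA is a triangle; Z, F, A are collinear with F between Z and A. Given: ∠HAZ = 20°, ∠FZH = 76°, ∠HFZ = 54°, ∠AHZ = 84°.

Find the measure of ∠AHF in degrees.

1. ∠FAH = 20°  [F on ray AZ]
2. ∠AFH = 126°  [linear pair at F on ZA]
3. ∠AHF = 34°  [△HFA]

∠AHF = 34°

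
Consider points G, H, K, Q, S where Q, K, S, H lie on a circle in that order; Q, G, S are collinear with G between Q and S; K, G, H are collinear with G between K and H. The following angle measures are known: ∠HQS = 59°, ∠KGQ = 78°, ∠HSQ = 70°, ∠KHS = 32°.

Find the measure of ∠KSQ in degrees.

∠KSQ = 19°

1. ∠HKS = 59°  [same arc SH]
2. ∠KGS = 102°  [linear pair at G on QS]
3. ∠KSQ = 19°  [△KGS]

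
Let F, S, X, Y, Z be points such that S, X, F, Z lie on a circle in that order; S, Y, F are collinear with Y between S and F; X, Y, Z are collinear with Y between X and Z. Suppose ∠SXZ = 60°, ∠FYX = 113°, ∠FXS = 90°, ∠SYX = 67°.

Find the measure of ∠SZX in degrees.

1. ∠SFZ = 60°  [same arc SZ]
2. ∠SYZ = 113°  [vertical angles at Y]
3. ∠FZS = 90°  [cyclic SXFZ, opposite ∠X+∠Z]
4. ∠FSZ = 30°  [△SFZ]
5. ∠SZX = 37°  [△SYZ]

∠SZX = 37°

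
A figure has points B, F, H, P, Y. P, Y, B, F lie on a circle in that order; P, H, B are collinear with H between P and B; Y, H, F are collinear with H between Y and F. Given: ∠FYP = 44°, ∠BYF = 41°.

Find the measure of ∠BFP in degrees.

1. ∠FBP = 44°  [same arc PF]
2. ∠BPF = 41°  [same arc BF]
3. ∠BFP = 95°  [△PBF]

∠BFP = 95°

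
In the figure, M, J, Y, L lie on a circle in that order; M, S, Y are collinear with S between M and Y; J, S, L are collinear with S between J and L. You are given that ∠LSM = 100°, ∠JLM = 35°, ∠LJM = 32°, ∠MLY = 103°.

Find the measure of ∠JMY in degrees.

1. ∠JYM = 35°  [same arc MJ]
2. ∠MJY = 77°  [cyclic MJYL, opposite ∠J+∠L]
3. ∠JMY = 68°  [△MJY]

∠JMY = 68°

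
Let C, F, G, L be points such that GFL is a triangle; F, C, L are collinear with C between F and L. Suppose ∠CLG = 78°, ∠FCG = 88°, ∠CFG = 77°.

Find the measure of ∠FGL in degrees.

∠FGL = 25°

1. ∠FLG = 78°  [C on ray LF]
2. ∠GFL = 77°  [C on ray FL]
3. ∠FGL = 25°  [△GFL]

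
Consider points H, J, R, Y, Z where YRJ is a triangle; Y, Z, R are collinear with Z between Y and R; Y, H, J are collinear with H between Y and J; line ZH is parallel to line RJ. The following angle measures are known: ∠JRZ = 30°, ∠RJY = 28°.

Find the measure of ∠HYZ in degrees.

∠HYZ = 122°

1. ∠JRY = 30°  [Z on ray RY]
2. ∠JYR = 122°  [△YRJ]
3. ∠HYZ = 122°  [Z on YR, H on YJ]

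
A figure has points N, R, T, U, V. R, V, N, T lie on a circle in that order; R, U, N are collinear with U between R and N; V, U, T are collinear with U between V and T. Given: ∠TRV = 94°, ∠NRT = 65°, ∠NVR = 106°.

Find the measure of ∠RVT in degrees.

∠RVT = 41°

1. ∠NTR = 74°  [cyclic RVNT, opposite ∠V+∠T]
2. ∠RNT = 41°  [△RNT]
3. ∠RVT = 41°  [same arc RT]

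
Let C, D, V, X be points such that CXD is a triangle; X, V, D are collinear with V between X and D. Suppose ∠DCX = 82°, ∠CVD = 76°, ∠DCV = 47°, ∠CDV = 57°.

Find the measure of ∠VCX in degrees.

1. ∠CVX = 104°  [linear pair at V on XD]
2. ∠CDX = 57°  [V on ray DX]
3. ∠CXD = 41°  [△CXD]
4. ∠CXV = 41°  [V on ray XD]
5. ∠VCX = 35°  [△CXV]

∠VCX = 35°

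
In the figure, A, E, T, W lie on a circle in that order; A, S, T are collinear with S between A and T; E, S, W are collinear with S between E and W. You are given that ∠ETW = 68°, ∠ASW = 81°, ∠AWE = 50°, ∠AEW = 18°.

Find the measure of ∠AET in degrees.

∠AET = 67°

1. ∠TAW = 49°  [△ASW]
2. ∠ATW = 18°  [same arc AW]
3. ∠AWT = 113°  [△ATW]
4. ∠AET = 67°  [cyclic AETW, opposite ∠E+∠W]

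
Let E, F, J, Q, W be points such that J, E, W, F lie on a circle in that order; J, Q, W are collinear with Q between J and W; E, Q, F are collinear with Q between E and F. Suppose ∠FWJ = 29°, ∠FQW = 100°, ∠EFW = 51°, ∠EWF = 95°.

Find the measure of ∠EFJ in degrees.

1. ∠FEJ = 29°  [same arc JF]
2. ∠EJF = 85°  [cyclic JEWF, opposite ∠J+∠W]
3. ∠EFJ = 66°  [△JEF]

∠EFJ = 66°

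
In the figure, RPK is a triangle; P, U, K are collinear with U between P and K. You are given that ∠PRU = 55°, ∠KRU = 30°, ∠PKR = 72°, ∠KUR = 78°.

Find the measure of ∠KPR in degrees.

∠KPR = 23°

1. ∠PUR = 102°  [linear pair at U on PK]
2. ∠RPU = 23°  [△RPU]
3. ∠KPR = 23°  [U on ray PK]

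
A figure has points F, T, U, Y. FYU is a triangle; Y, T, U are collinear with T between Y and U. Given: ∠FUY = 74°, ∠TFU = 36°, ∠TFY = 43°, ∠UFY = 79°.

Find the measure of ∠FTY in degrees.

∠FTY = 110°

1. ∠FUT = 74°  [T on ray UY]
2. ∠FTU = 70°  [△FTU]
3. ∠FTY = 110°  [linear pair at T on YU]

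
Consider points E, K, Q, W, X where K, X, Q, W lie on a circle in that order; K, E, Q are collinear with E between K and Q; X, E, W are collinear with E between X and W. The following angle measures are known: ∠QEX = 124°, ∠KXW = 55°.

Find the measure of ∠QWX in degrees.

∠QWX = 69°

1. ∠KEW = 124°  [vertical angles at E]
2. ∠KQW = 55°  [same arc KW]
3. ∠QEW = 56°  [linear pair at E on KQ]
4. ∠QWX = 69°  [△QEW]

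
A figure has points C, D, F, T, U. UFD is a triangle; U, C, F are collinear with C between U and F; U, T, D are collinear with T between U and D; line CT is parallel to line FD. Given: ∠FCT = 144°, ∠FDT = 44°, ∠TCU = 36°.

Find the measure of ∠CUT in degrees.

∠CUT = 100°

1. ∠FDU = 44°  [T on ray DU]
2. ∠DFU = 36°  [CT∥FD, corresponding at C]
3. ∠DUF = 100°  [△UFD]
4. ∠CUT = 100°  [C on UF, T on UD]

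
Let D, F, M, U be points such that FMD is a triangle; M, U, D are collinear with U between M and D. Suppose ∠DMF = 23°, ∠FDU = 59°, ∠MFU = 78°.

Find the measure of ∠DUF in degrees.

1. ∠FMU = 23°  [U on ray MD]
2. ∠FUM = 79°  [△FMU]
3. ∠DUF = 101°  [linear pair at U on MD]

∠DUF = 101°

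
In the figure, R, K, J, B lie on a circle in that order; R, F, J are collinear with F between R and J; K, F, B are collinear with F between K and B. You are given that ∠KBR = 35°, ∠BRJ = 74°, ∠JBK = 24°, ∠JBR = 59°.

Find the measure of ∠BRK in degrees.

∠BRK = 98°

1. ∠BKJ = 74°  [same arc JB]
2. ∠BJK = 82°  [△KJB]
3. ∠BRK = 98°  [cyclic RKJB, opposite ∠R+∠J]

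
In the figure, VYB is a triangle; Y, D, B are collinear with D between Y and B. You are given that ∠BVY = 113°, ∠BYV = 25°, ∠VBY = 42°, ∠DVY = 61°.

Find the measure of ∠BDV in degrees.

∠BDV = 86°

1. ∠DYV = 25°  [D on ray YB]
2. ∠VDY = 94°  [△VYD]
3. ∠BDV = 86°  [linear pair at D on YB]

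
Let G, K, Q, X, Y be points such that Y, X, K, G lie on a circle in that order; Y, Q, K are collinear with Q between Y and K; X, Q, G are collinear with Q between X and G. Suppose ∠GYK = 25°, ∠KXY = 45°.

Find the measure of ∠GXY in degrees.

∠GXY = 20°

1. ∠KGY = 135°  [cyclic YXKG, opposite ∠X+∠G]
2. ∠GKY = 20°  [△YKG]
3. ∠GXY = 20°  [same arc YG]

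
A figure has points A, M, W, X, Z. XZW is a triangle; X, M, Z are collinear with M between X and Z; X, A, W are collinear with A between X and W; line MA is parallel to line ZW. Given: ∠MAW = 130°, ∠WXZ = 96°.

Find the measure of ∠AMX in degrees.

∠AMX = 34°

1. ∠MAX = 50°  [linear pair at A on XW]
2. ∠AXM = 96°  [M on XZ, A on XW]
3. ∠AMX = 34°  [△XMA]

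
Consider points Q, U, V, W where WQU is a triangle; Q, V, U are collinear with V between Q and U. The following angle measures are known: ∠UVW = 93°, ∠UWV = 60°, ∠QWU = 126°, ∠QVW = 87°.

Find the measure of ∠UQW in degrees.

1. ∠VUW = 27°  [△WVU]
2. ∠QUW = 27°  [V on ray UQ]
3. ∠UQW = 27°  [△WQU]

∠UQW = 27°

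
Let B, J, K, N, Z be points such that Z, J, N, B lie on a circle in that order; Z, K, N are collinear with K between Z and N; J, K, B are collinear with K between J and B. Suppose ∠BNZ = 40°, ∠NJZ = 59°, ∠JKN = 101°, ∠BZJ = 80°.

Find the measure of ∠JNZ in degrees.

1. ∠BJZ = 40°  [same arc ZB]
2. ∠JBZ = 60°  [△ZJB]
3. ∠JNZ = 60°  [same arc ZJ]

∠JNZ = 60°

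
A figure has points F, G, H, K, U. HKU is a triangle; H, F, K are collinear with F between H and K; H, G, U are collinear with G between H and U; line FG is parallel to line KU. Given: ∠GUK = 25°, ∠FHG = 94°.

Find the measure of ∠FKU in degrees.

∠FKU = 61°

1. ∠HUK = 25°  [G on ray UH]
2. ∠KHU = 94°  [F on HK, G on HU]
3. ∠HKU = 61°  [△HKU]
4. ∠FKU = 61°  [F on ray KH]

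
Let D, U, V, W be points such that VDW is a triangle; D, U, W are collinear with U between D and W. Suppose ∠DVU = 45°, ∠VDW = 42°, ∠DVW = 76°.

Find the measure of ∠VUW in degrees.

1. ∠UDV = 42°  [U on ray DW]
2. ∠DUV = 93°  [△VDU]
3. ∠VUW = 87°  [linear pair at U on DW]

∠VUW = 87°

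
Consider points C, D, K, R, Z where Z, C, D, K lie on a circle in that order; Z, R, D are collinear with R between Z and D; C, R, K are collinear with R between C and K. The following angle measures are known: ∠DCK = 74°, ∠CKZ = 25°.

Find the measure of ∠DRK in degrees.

∠DRK = 99°

1. ∠DZK = 74°  [same arc DK]
2. ∠KRZ = 81°  [△ZRK]
3. ∠DRK = 99°  [linear pair at R on ZD]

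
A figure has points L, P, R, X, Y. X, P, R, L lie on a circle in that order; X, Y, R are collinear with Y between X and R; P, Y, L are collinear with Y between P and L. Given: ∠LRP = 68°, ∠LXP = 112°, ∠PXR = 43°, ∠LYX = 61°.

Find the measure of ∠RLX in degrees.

1. ∠PLR = 43°  [same arc PR]
2. ∠LYR = 119°  [linear pair at Y on XR]
3. ∠LPR = 69°  [△PRL]
4. ∠LRX = 18°  [△RYL]
5. ∠LXR = 69°  [same arc RL]
6. ∠RLX = 93°  [△XRL]

∠RLX = 93°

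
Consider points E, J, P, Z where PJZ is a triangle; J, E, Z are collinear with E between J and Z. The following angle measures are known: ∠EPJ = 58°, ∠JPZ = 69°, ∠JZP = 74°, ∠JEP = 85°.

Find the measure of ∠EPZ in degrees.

∠EPZ = 11°

1. ∠EZP = 74°  [E on ray ZJ]
2. ∠PEZ = 95°  [linear pair at E on JZ]
3. ∠EPZ = 11°  [△PEZ]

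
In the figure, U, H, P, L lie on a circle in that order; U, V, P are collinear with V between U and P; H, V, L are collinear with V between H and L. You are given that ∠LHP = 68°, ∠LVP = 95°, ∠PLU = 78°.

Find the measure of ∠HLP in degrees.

∠HLP = 51°

1. ∠LUP = 68°  [same arc PL]
2. ∠LPU = 34°  [△UPL]
3. ∠HLP = 51°  [△PVL]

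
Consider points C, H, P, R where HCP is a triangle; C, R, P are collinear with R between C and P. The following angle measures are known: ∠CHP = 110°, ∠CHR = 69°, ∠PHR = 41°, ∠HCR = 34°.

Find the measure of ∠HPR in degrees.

∠HPR = 36°

1. ∠CRH = 77°  [△HCR]
2. ∠HRP = 103°  [linear pair at R on CP]
3. ∠HPR = 36°  [△HRP]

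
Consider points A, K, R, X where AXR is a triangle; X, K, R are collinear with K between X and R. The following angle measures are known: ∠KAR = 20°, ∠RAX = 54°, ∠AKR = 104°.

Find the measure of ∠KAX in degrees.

1. ∠ARK = 56°  [△AKR]
2. ∠AKX = 76°  [linear pair at K on XR]
3. ∠ARX = 56°  [K on ray RX]
4. ∠AXR = 70°  [△AXR]
5. ∠AXK = 70°  [K on ray XR]
6. ∠KAX = 34°  [△AXK]

∠KAX = 34°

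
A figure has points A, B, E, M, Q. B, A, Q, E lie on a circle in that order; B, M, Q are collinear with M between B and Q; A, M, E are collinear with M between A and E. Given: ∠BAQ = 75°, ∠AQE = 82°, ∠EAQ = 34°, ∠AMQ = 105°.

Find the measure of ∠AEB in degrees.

1. ∠EBQ = 34°  [same arc QE]
2. ∠BME = 105°  [vertical angles at M]
3. ∠AEB = 41°  [△BME]

∠AEB = 41°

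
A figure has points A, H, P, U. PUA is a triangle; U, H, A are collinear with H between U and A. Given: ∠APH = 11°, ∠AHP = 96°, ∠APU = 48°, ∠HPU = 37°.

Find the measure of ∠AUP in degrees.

1. ∠PHU = 84°  [linear pair at H on UA]
2. ∠HUP = 59°  [△PUH]
3. ∠AUP = 59°  [H on ray UA]

∠AUP = 59°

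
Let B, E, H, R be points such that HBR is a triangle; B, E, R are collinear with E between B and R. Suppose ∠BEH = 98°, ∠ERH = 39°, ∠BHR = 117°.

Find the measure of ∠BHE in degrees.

∠BHE = 58°

1. ∠BRH = 39°  [E on ray RB]
2. ∠HBR = 24°  [△HBR]
3. ∠EBH = 24°  [E on ray BR]
4. ∠BHE = 58°  [△HBE]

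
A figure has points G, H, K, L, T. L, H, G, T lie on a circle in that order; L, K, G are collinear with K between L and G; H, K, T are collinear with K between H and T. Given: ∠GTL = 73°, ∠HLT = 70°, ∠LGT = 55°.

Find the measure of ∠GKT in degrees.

1. ∠GLT = 52°  [△LGT]
2. ∠HGT = 110°  [cyclic LHGT, opposite ∠L+∠G]
3. ∠GHT = 52°  [same arc GT]
4. ∠GTH = 18°  [△HGT]
5. ∠GKT = 107°  [△GKT]

∠GKT = 107°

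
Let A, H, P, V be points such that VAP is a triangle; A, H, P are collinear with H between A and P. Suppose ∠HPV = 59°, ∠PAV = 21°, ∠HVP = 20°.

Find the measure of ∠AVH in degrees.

1. ∠PHV = 101°  [△VHP]
2. ∠HAV = 21°  [H on ray AP]
3. ∠AHV = 79°  [linear pair at H on AP]
4. ∠AVH = 80°  [△VAH]

∠AVH = 80°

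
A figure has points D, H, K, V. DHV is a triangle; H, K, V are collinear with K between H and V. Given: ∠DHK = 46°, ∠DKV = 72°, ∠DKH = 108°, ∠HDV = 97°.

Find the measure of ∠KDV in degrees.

1. ∠DHV = 46°  [K on ray HV]
2. ∠DVH = 37°  [△DHV]
3. ∠DVK = 37°  [K on ray VH]
4. ∠KDV = 71°  [△DKV]

∠KDV = 71°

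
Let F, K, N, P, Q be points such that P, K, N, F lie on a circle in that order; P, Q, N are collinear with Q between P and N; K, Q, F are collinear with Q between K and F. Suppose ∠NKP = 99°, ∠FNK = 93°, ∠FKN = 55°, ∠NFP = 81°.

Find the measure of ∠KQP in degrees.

1. ∠KFN = 32°  [△KNF]
2. ∠FPN = 55°  [same arc NF]
3. ∠FNP = 44°  [△PNF]
4. ∠KPN = 32°  [same arc KN]
5. ∠FKP = 44°  [same arc PF]
6. ∠KQP = 104°  [△PQK]

∠KQP = 104°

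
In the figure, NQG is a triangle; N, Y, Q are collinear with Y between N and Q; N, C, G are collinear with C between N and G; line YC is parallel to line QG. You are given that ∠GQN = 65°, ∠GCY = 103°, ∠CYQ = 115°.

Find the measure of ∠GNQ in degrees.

1. ∠CYN = 65°  [YC∥QG, corresponding at Y]
2. ∠NCY = 77°  [linear pair at C on NG]
3. ∠CNY = 38°  [△NYC]
4. ∠GNQ = 38°  [Y on NQ, C on NG]

∠GNQ = 38°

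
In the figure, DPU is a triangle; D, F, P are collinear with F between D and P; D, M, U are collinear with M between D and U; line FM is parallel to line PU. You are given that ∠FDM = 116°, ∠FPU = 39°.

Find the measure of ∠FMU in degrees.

∠FMU = 155°

1. ∠PDU = 116°  [F on DP, M on DU]
2. ∠DPU = 39°  [F on ray PD]
3. ∠DUP = 25°  [△DPU]
4. ∠DMF = 25°  [FM∥PU, corresponding at M]
5. ∠FMU = 155°  [linear pair at M on DU]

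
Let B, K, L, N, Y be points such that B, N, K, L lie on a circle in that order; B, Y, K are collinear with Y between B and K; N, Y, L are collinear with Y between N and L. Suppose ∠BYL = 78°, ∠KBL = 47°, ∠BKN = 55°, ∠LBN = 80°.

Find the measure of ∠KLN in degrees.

∠KLN = 33°

1. ∠KNL = 47°  [same arc KL]
2. ∠LKN = 100°  [cyclic BNKL, opposite ∠B+∠K]
3. ∠KLN = 33°  [△NKL]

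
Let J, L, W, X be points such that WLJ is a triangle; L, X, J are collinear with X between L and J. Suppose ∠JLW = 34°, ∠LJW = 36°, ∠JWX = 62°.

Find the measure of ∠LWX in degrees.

∠LWX = 48°

1. ∠WLX = 34°  [X on ray LJ]
2. ∠WJX = 36°  [X on ray JL]
3. ∠JXW = 82°  [△WXJ]
4. ∠LXW = 98°  [linear pair at X on LJ]
5. ∠LWX = 48°  [△WLX]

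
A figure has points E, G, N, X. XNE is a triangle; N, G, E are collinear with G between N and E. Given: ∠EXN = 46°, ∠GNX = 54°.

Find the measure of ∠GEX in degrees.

∠GEX = 80°

1. ∠ENX = 54°  [G on ray NE]
2. ∠NEX = 80°  [△XNE]
3. ∠GEX = 80°  [G on ray EN]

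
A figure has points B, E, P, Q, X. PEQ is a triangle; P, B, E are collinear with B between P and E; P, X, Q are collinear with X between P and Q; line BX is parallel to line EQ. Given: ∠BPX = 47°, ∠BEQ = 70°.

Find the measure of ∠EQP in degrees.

1. ∠EPQ = 47°  [B on PE, X on PQ]
2. ∠PEQ = 70°  [B on ray EP]
3. ∠EQP = 63°  [△PEQ]

∠EQP = 63°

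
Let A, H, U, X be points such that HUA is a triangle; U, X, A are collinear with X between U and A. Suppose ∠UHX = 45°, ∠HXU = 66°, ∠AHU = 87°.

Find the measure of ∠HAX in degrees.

∠HAX = 24°

1. ∠HUX = 69°  [△HUX]
2. ∠AUH = 69°  [X on ray UA]
3. ∠HAU = 24°  [△HUA]
4. ∠HAX = 24°  [X on ray AU]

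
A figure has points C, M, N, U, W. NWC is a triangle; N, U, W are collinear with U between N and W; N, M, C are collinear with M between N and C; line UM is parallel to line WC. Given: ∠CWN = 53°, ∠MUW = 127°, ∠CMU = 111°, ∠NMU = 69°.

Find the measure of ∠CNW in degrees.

1. ∠MUN = 53°  [UM∥WC, corresponding at U]
2. ∠MNU = 58°  [△NUM]
3. ∠CNW = 58°  [U on NW, M on NC]

∠CNW = 58°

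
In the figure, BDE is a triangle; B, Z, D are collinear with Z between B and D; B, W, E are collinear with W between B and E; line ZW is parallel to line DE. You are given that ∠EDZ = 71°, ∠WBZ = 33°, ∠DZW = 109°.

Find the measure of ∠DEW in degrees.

1. ∠BDE = 71°  [Z on ray DB]
2. ∠DBE = 33°  [Z on BD, W on BE]
3. ∠BED = 76°  [△BDE]
4. ∠DEW = 76°  [W on ray EB]

∠DEW = 76°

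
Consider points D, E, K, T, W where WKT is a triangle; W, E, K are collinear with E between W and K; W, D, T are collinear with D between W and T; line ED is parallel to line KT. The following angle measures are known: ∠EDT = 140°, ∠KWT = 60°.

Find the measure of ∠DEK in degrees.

1. ∠EDW = 40°  [linear pair at D on WT]
2. ∠DWE = 60°  [E on WK, D on WT]
3. ∠DEW = 80°  [△WED]
4. ∠DEK = 100°  [linear pair at E on WK]

∠DEK = 100°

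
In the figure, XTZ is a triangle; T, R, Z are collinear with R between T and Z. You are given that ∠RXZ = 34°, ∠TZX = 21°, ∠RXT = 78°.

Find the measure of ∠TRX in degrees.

∠TRX = 55°

1. ∠RZX = 21°  [R on ray ZT]
2. ∠XRZ = 125°  [△XRZ]
3. ∠TRX = 55°  [linear pair at R on TZ]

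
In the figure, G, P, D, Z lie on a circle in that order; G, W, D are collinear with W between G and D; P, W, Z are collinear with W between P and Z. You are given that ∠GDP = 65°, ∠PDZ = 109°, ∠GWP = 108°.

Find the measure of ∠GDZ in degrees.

1. ∠GZP = 65°  [same arc GP]
2. ∠PGZ = 71°  [cyclic GPDZ, opposite ∠G+∠D]
3. ∠GPZ = 44°  [△GPZ]
4. ∠GDZ = 44°  [same arc GZ]

∠GDZ = 44°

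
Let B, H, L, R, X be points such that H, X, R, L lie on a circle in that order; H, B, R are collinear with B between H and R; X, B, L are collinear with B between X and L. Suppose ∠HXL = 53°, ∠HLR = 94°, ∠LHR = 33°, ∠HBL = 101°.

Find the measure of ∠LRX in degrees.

∠LRX = 99°

1. ∠HRL = 53°  [same arc HL]
2. ∠LXR = 33°  [same arc RL]
3. ∠LBR = 79°  [linear pair at B on HR]
4. ∠RLX = 48°  [△RBL]
5. ∠LRX = 99°  [△XRL]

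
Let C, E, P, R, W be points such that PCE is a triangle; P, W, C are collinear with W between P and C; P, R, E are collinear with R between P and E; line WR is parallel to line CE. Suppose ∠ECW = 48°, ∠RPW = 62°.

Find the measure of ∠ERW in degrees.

1. ∠ECP = 48°  [W on ray CP]
2. ∠CPE = 62°  [W on PC, R on PE]
3. ∠CEP = 70°  [△PCE]
4. ∠PRW = 70°  [WR∥CE, corresponding at R]
5. ∠ERW = 110°  [linear pair at R on PE]

∠ERW = 110°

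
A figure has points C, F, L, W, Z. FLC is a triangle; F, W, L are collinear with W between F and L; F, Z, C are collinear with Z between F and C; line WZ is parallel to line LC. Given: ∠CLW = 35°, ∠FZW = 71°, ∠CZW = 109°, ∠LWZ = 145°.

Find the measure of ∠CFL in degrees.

1. ∠CLF = 35°  [W on ray LF]
2. ∠FCL = 71°  [WZ∥LC, corresponding at Z]
3. ∠CFL = 74°  [△FLC]

∠CFL = 74°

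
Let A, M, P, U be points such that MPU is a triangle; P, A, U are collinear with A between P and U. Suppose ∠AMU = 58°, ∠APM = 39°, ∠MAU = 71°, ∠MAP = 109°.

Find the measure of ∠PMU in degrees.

∠PMU = 90°

1. ∠AUM = 51°  [△MAU]
2. ∠MPU = 39°  [A on ray PU]
3. ∠MUP = 51°  [A on ray UP]
4. ∠PMU = 90°  [△MPU]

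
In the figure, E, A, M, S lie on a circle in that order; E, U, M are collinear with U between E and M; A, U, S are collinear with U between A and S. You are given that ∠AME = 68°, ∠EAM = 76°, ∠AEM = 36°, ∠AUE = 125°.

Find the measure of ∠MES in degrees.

1. ∠ESM = 104°  [cyclic EAMS, opposite ∠A+∠S]
2. ∠ASM = 36°  [same arc AM]
3. ∠MUS = 125°  [vertical angles at U]
4. ∠EMS = 19°  [△MUS]
5. ∠MES = 57°  [△EMS]

∠MES = 57°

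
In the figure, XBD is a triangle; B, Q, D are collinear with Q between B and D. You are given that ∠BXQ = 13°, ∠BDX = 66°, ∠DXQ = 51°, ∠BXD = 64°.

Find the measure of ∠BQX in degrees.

∠BQX = 117°

1. ∠QDX = 66°  [Q on ray DB]
2. ∠DQX = 63°  [△XQD]
3. ∠BQX = 117°  [linear pair at Q on BD]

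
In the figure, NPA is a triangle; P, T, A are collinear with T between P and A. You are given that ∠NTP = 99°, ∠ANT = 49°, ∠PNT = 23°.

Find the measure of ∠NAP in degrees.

∠NAP = 50°

1. ∠ATN = 81°  [linear pair at T on PA]
2. ∠NAT = 50°  [△NTA]
3. ∠NAP = 50°  [T on ray AP]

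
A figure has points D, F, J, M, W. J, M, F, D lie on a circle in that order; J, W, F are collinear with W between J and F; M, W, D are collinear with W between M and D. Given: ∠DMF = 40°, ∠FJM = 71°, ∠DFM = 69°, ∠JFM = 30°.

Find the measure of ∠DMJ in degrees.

1. ∠DJM = 111°  [cyclic JMFD, opposite ∠J+∠F]
2. ∠JDM = 30°  [same arc JM]
3. ∠DMJ = 39°  [△JMD]

∠DMJ = 39°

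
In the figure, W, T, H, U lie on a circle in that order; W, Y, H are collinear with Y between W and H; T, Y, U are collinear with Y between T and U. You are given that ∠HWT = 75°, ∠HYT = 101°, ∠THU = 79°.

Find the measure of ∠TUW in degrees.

∠TUW = 53°

1. ∠TYW = 79°  [linear pair at Y on WH]
2. ∠TWU = 101°  [cyclic WTHU, opposite ∠W+∠H]
3. ∠UTW = 26°  [△WYT]
4. ∠TUW = 53°  [△WTU]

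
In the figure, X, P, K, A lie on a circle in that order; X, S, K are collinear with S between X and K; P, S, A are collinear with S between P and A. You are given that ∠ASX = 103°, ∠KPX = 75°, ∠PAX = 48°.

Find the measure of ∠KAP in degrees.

∠KAP = 57°

1. ∠ASK = 77°  [linear pair at S on XK]
2. ∠AXK = 29°  [△XSA]
3. ∠KAX = 105°  [cyclic XPKA, opposite ∠P+∠A]
4. ∠AKX = 46°  [△XKA]
5. ∠KAP = 57°  [△KSA]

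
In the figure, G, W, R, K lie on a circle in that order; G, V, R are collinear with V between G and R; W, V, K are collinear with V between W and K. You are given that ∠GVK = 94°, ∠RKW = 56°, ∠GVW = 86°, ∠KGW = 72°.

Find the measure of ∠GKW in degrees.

1. ∠RGW = 56°  [same arc WR]
2. ∠GWK = 38°  [△GVW]
3. ∠GKW = 70°  [△GWK]

∠GKW = 70°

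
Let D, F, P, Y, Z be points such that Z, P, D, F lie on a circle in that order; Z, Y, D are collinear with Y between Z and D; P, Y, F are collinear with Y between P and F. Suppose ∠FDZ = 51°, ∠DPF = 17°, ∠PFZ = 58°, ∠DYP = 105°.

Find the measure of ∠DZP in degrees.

∠DZP = 54°

1. ∠FPZ = 51°  [same arc ZF]
2. ∠PYZ = 75°  [linear pair at Y on ZD]
3. ∠DZP = 54°  [△ZYP]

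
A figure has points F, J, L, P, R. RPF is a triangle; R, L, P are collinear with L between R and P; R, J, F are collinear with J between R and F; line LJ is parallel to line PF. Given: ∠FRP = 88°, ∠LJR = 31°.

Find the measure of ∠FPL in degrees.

1. ∠JRL = 88°  [L on RP, J on RF]
2. ∠JLR = 61°  [△RLJ]
3. ∠JLP = 119°  [linear pair at L on RP]
4. ∠FPL = 61°  [LJ∥PF, co-interior at P–L]

∠FPL = 61°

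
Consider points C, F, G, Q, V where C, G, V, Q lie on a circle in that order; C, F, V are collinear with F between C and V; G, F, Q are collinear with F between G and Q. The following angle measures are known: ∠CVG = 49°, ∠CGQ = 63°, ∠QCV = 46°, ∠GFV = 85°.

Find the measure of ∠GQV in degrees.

∠GQV = 22°

1. ∠CQG = 49°  [same arc CG]
2. ∠QGV = 46°  [△GFV]
3. ∠GCQ = 68°  [△CGQ]
4. ∠GVQ = 112°  [cyclic CGVQ, opposite ∠C+∠V]
5. ∠GQV = 22°  [△GVQ]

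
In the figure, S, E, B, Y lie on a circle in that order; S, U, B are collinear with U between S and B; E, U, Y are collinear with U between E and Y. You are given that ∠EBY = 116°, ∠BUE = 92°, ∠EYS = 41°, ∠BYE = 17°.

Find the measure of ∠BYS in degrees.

∠BYS = 58°

1. ∠ESY = 64°  [cyclic SEBY, opposite ∠S+∠B]
2. ∠SUY = 92°  [vertical angles at U]
3. ∠SEY = 75°  [△SEY]
4. ∠BSY = 47°  [△SUY]
5. ∠SBY = 75°  [same arc SY]
6. ∠BYS = 58°  [△SBY]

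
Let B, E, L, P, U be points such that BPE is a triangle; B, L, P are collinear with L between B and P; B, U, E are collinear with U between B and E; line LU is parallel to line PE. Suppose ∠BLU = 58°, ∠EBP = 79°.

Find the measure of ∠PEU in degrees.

1. ∠BPE = 58°  [LU∥PE, corresponding at L]
2. ∠BEP = 43°  [△BPE]
3. ∠PEU = 43°  [U on ray EB]

∠PEU = 43°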